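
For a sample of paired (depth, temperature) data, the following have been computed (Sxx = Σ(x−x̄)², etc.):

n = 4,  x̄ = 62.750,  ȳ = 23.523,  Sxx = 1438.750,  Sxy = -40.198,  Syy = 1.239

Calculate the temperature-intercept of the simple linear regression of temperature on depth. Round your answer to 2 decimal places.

25.28

b = Sxy/Sxx = -40.198/1438.75 = -0.027940
a = ȳ − b·x̄ = 23.523 − (-0.027940)·62.75 = 25.276206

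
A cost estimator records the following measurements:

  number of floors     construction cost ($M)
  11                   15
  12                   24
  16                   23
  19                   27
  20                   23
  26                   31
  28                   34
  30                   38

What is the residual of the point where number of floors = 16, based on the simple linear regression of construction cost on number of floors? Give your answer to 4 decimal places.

n = 8, Σx = 162, Σy = 215, Σxy = 4692, Σx² = 3642
Sxx = Σx² − (Σx)²/n = 3642 − 3280.5 = 361.5
Sxy = Σxy − (Σx)(Σy)/n = 4692 − 4353.75 = 338.25
b = Sxy/Sxx = 338.25/361.5 = 0.935685
a = ȳ − b·x̄ = 26.875 − 0.935685·20.25 = 7.927386
ŷ(16) = 7.927386 + 0.935685·16 = 22.898340
residual = y − ŷ = 23 − 22.898340 = 0.101660

0.1017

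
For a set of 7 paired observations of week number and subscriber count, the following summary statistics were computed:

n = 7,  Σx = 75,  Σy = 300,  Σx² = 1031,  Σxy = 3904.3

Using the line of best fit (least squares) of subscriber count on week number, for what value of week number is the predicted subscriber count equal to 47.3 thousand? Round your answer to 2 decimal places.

12.18

Sxx = Σx² − (Σx)²/n = 1031 − 803.571429 = 227.428571
Sxy = Σxy − (Σx)(Σy)/n = 3904.3 − 3214.285714 = 690.014286
b = Sxy/Sxx = 690.014286/227.428571 = 3.033982
a = ȳ − b·x̄ = 42.857143 − 3.033982·10.714286 = 10.350188
Set a + b·x = 47.3: x = (47.3 − 10.350188) / 3.033982 = 12.178651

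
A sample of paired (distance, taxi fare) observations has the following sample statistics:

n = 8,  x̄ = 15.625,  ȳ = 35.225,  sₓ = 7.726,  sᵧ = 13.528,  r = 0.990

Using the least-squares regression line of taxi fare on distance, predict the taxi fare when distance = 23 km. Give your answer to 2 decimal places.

b = r · sᵧ/sₓ = 0.99 · 13.528/7.726 = 1.733461
a = ȳ − b·x̄ = 35.225 − 1.733461·15.625 = 8.139671
ŷ(23) = a + b·23 = 8.139671 + 1.733461·23 = 48.009275

48.01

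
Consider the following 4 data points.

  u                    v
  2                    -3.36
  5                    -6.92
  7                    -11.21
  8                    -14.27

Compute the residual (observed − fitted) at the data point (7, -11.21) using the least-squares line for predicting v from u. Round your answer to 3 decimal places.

n = 4, Σx = 22, Σy = -35.76, Σxy = -233.95, Σx² = 142
Sxx = Σx² − (Σx)²/n = 142 − 121 = 21
Sxy = Σxy − (Σx)(Σy)/n = -233.95 − (-196.68) = -37.27
b = Sxy/Sxx = -37.27/21 = -1.774762
a = ȳ − b·x̄ = -8.94 − (-1.774762)·5.5 = 0.821190
ŷ(7) = 0.821190 + (-1.774762)·7 = -11.602143
residual = y − ŷ = -11.21 − (-11.602143) = 0.392143

0.392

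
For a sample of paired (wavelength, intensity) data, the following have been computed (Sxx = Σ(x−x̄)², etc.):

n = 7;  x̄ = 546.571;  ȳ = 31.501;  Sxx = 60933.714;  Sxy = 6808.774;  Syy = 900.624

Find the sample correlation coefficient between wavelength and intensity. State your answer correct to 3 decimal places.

0.919

r = Sxy/√(Sxx·Syy) = 6808.774/√(54878365.237536) = 6808.774/7407.993334 = 0.919112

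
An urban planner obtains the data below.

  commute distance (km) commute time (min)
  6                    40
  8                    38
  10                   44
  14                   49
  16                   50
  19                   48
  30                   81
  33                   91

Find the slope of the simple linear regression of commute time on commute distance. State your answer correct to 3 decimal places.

n = 8, Σx = 136, Σy = 441, Σxy = 8815, Σx² = 3002
Sxx = Σx² − (Σx)²/n = 3002 − 2312 = 690
Sxy = Σxy − (Σx)(Σy)/n = 8815 − 7497 = 1318
b = Sxy/Sxx = 1318/690 = 1.910145

1.910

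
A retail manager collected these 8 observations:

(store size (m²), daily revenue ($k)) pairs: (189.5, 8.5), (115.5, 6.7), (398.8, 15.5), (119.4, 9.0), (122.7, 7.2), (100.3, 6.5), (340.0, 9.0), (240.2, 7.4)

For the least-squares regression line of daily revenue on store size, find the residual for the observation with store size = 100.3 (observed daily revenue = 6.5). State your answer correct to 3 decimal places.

-0.146

n = 8, Σx = 1626.4, Σy = 69.8, Σxy = 16013.47, Σx² = 420959.72
Sxx = Σx² − (Σx)²/n = 420959.72 − 330647.12 = 90312.6
Sxy = Σxy − (Σx)(Σy)/n = 16013.47 − 14190.34 = 1823.13
b = Sxy/Sxx = 1823.13/90312.6 = 0.020187
a = ȳ − b·x̄ = 8.725 − 0.020187·203.3 = 4.621006
ŷ(100.3) = 4.621006 + 0.020187·100.3 = 6.645751
residual = y − ŷ = 6.5 − 6.645751 = -0.145751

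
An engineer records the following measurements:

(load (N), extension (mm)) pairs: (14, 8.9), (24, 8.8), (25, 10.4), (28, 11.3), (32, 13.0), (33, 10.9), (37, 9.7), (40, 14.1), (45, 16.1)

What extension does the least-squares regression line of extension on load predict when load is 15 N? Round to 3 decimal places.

n = 9, Σx = 278, Σy = 103.2, Σxy = 3335.3, Σx² = 9288
Sxx = Σx² − (Σx)²/n = 9288 − 8587.111111 = 700.888889
Sxy = Σxy − (Σx)(Σy)/n = 3335.3 − 3187.733333 = 147.566667
b = Sxy/Sxx = 147.566667/700.888889 = 0.210542
a = ȳ − b·x̄ = 11.466667 − 0.210542·30.888889 = 4.963253
ŷ(15) = a + b·15 = 4.963253 + 0.210542·15 = 8.121386

8.121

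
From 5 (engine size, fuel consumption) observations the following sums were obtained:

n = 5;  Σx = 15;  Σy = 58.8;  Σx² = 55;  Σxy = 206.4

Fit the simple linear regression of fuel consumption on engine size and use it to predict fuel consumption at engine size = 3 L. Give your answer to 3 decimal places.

Sxx = Σx² − (Σx)²/n = 55 − 45 = 10
Sxy = Σxy − (Σx)(Σy)/n = 206.4 − 176.4 = 30
b = Sxy/Sxx = 30/10 = 3
a = ȳ − b·x̄ = 11.76 − 3·3 = 2.76
ŷ(3) = a + b·3 = 2.76 + 3·3 = 11.76

11.760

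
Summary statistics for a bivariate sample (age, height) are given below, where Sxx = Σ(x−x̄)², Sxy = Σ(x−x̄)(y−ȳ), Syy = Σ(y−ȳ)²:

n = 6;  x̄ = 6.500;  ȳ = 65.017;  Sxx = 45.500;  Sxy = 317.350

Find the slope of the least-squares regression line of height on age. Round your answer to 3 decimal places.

6.975

b = Sxy/Sxx = 317.35/45.5 = 6.974725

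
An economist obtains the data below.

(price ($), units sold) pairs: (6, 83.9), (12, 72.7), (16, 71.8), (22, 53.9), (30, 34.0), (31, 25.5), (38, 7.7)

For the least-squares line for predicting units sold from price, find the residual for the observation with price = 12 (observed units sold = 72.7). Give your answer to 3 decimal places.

n = 7, Σx = 155, Σy = 349.5, Σxy = 5813.5, Σx² = 4225
Sxx = Σx² − (Σx)²/n = 4225 − 3432.142857 = 792.857143
Sxy = Σxy − (Σx)(Σy)/n = 5813.5 − 7738.928571 = -1925.428571
b = Sxy/Sxx = -1925.428571/792.857143 = -2.428468
a = ȳ − b·x̄ = 49.928571 − (-2.428468)·22.142857 = 103.701802
ŷ(12) = 103.701802 + (-2.428468)·12 = 74.560180
residual = y − ŷ = 72.7 − 74.560180 = -1.860180

-1.860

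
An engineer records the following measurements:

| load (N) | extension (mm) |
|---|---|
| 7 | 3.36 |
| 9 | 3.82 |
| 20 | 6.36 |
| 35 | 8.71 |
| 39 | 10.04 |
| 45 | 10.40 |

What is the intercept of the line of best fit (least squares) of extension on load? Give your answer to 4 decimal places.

2.2010

n = 6, Σx = 155, Σy = 42.69, Σxy = 1349.51, Σx² = 5301
Sxx = Σx² − (Σx)²/n = 5301 − 4004.166667 = 1296.833333
Sxy = Σxy − (Σx)(Σy)/n = 1349.51 − 1102.825 = 246.685
b = Sxy/Sxx = 246.685/1296.833333 = 0.190221
a = ȳ − b·x̄ = 7.115 − 0.190221·25.833333 = 2.200956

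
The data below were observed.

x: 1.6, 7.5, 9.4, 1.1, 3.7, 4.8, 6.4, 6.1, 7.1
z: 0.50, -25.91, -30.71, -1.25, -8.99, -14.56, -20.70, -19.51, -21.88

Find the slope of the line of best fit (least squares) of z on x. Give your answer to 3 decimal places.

-3.870

n = 9, Σx = 47.7, Σy = -143.01, Σxy = -993.564, Σx² = 313.69
Sxx = Σx² − (Σx)²/n = 313.69 − 252.81 = 60.88
Sxy = Σxy − (Σx)(Σy)/n = -993.564 − (-757.953) = -235.611
b = Sxy/Sxx = -235.611/60.88 = -3.870089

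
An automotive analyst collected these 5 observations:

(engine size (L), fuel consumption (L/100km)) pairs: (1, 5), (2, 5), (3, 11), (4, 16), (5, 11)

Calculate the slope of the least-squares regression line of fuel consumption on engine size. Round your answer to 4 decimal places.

2.3000

n = 5, Σx = 15, Σy = 48, Σxy = 167, Σx² = 55
Sxx = Σx² − (Σx)²/n = 55 − 45 = 10
Sxy = Σxy − (Σx)(Σy)/n = 167 − 144 = 23
b = Sxy/Sxx = 23/10 = 2.3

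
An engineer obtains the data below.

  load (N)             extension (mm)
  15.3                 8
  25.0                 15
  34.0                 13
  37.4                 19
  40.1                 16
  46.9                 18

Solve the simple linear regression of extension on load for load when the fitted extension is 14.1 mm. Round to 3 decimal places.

n = 6, Σx = 198.7, Σy = 89, Σxy = 3135.8, Σx² = 7221.47
Sxx = Σx² − (Σx)²/n = 7221.47 − 6580.281667 = 641.188333
Sxy = Σxy − (Σx)(Σy)/n = 3135.8 − 2947.383333 = 188.416667
b = Sxy/Sxx = 188.416667/641.188333 = 0.293855
a = ȳ − b·x̄ = 14.833333 − 0.293855·33.116667 = 5.101821
Set a + b·x = 14.1: x = (14.1 − 5.101821) / 0.293855 = 30.621108

30.621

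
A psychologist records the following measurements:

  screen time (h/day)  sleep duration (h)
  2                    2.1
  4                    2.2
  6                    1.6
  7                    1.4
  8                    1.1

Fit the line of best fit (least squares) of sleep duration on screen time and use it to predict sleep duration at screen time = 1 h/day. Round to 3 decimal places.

2.469

n = 5, Σx = 27, Σy = 8.4, Σxy = 41.2, Σx² = 169
Sxx = Σx² − (Σx)²/n = 169 − 145.8 = 23.2
Sxy = Σxy − (Σx)(Σy)/n = 41.2 − 45.36 = -4.16
b = Sxy/Sxx = -4.16/23.2 = -0.179310
a = ȳ − b·x̄ = 1.68 − (-0.179310)·5.4 = 2.648276
ŷ(1) = a + b·1 = 2.648276 + (-0.179310)·1 = 2.468966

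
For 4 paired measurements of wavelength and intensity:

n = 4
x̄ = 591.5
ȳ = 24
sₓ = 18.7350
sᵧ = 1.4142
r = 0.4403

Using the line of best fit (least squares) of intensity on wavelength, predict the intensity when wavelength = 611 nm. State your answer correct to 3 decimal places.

b = r · sᵧ/sₓ = 0.4403 · 1.4142/18.735 = 0.033236
a = ȳ − b·x̄ = 24 − 0.033236·591.5 = 4.341039
ŷ(611) = a + b·611 = 4.341039 + 0.033236·611 = 24.648098

24.648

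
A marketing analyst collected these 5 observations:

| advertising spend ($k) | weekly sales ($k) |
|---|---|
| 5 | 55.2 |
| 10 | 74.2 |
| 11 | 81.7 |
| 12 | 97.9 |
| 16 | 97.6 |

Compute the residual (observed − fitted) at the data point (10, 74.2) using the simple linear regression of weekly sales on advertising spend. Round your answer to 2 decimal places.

n = 5, Σx = 54, Σy = 406.6, Σxy = 4653.1, Σx² = 646
Sxx = Σx² − (Σx)²/n = 646 − 583.2 = 62.8
Sxy = Σxy − (Σx)(Σy)/n = 4653.1 − 4391.28 = 261.82
b = Sxy/Sxx = 261.82/62.8 = 4.169108
a = ȳ − b·x̄ = 81.32 − 4.169108·10.8 = 36.293631
ŷ(10) = 36.293631 + 4.169108·10 = 77.984713
residual = y − ŷ = 74.2 − 77.984713 = -3.784713

-3.78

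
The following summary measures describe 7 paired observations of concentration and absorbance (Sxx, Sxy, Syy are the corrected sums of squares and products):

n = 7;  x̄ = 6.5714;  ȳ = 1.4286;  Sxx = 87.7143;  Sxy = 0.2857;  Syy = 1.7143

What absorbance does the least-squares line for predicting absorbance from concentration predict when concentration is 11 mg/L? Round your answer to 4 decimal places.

b = Sxy/Sxx = 0.2857/87.7143 = 0.003257
a = ȳ − b·x̄ = 1.4286 − 0.003257·6.5714 = 1.407196
ŷ(11) = a + b·11 = 1.407196 + 0.003257·11 = 1.443025

1.4430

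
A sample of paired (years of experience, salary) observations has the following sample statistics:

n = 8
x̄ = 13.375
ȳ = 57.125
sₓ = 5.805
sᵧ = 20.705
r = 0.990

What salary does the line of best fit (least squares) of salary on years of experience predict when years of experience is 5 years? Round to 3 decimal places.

b = r · sᵧ/sₓ = 0.99 · 20.705/5.805 = 3.531085
a = ȳ − b·x̄ = 57.125 − 3.531085·13.375 = 9.896734
ŷ(5) = a + b·5 = 9.896734 + 3.531085·5 = 27.552161

27.552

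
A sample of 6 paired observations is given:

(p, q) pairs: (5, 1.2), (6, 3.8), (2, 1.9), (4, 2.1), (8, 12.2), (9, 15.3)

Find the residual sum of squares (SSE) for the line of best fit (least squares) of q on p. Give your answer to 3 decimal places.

40.020

n = 6, Σx = 34, Σy = 36.5, Σxy = 276.3, Σx² = 226, Σy² = 406.83
Sxx = Σx² − (Σx)²/n = 226 − 192.666667 = 33.333333
Sxy = Σxy − (Σx)(Σy)/n = 276.3 − 206.833333 = 69.466667
Syy = Σy² − (Σy)²/n = 406.83 − 222.041667 = 184.788333
b = Sxy/Sxx = 69.466667/33.333333 = 2.084
SSE = Syy − b·Sxy = 184.788333 − 2.084·69.466667 = 40.0198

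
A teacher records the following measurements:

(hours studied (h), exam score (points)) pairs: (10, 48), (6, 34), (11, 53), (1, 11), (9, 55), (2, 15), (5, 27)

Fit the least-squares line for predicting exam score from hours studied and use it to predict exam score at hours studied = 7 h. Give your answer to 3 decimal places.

n = 7, Σx = 44, Σy = 243, Σxy = 1938, Σx² = 368
Sxx = Σx² − (Σx)²/n = 368 − 276.571429 = 91.428571
Sxy = Σxy − (Σx)(Σy)/n = 1938 − 1527.428571 = 410.571429
b = Sxy/Sxx = 410.571429/91.428571 = 4.490625
a = ȳ − b·x̄ = 34.714286 − 4.490625·6.285714 = 6.4875
ŷ(7) = a + b·7 = 6.4875 + 4.490625·7 = 37.921875

37.922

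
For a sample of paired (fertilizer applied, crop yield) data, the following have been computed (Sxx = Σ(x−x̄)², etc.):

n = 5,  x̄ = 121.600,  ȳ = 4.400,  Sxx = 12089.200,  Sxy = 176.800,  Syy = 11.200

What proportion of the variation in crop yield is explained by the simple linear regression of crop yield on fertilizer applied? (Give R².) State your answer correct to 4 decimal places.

R² = Sxy²/(Sxx·Syy) = (176.8)²/(12089.2·11.2) = 0.230860

0.2309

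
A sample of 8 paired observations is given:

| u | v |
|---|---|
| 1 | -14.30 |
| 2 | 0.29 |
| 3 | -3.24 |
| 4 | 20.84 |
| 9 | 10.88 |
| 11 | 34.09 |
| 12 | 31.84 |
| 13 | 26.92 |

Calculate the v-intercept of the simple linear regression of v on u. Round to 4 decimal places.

n = 8, Σx = 55, Σy = 107.32, Σxy = 1264.87, Σx² = 545
Sxx = Σx² − (Σx)²/n = 545 − 378.125 = 166.875
Sxy = Σxy − (Σx)(Σy)/n = 1264.87 − 737.825 = 527.045
b = Sxy/Sxx = 527.045/166.875 = 3.158322
a = ȳ − b·x̄ = 13.415 − 3.158322·6.875 = -8.298464

-8.2985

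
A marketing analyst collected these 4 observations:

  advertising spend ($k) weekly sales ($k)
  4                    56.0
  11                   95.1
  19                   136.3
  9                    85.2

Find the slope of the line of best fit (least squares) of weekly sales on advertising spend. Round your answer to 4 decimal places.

n = 4, Σx = 43, Σy = 372.6, Σxy = 4626.6, Σx² = 579
Sxx = Σx² − (Σx)²/n = 579 − 462.25 = 116.75
Sxy = Σxy − (Σx)(Σy)/n = 4626.6 − 4005.45 = 621.15
b = Sxy/Sxx = 621.15/116.75 = 5.320343

5.3203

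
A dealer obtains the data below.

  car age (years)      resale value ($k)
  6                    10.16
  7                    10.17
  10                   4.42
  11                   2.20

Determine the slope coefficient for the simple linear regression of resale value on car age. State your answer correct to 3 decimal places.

-1.678

n = 4, Σx = 34, Σy = 26.95, Σxy = 200.55, Σx² = 306
Sxx = Σx² − (Σx)²/n = 306 − 289 = 17
Sxy = Σxy − (Σx)(Σy)/n = 200.55 − 229.075 = -28.525
b = Sxy/Sxx = -28.525/17 = -1.677941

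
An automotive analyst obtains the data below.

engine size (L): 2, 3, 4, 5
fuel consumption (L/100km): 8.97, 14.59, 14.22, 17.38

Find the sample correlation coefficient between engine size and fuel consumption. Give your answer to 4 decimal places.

n = 4, Σx = 14, Σy = 55.16, Σxy = 205.49, Σx² = 54, Σy² = 797.6018
Sxx = Σx² − (Σx)²/n = 54 − 49 = 5
Sxy = Σxy − (Σx)(Σy)/n = 205.49 − 193.06 = 12.43
Syy = Σy² − (Σy)²/n = 797.6018 − 760.6564 = 36.9454
r = Sxy/√(Sxx·Syy) = 12.43/√(184.727) = 12.43/13.591431 = 0.914547

0.9145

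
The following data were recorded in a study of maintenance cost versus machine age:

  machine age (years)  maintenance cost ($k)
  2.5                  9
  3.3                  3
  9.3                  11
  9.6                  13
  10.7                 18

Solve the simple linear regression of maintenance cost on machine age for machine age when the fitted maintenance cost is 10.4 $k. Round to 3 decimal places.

6.738

n = 5, Σx = 35.4, Σy = 54, Σxy = 452.1, Σx² = 310.28
Sxx = Σx² − (Σx)²/n = 310.28 − 250.632 = 59.648
Sxy = Σxy − (Σx)(Σy)/n = 452.1 − 382.32 = 69.78
b = Sxy/Sxx = 69.78/59.648 = 1.169863
a = ȳ − b·x̄ = 10.8 − 1.169863·7.08 = 2.517369
Set a + b·x = 10.4: x = (10.4 − 2.517369) / 1.169863 = 6.738080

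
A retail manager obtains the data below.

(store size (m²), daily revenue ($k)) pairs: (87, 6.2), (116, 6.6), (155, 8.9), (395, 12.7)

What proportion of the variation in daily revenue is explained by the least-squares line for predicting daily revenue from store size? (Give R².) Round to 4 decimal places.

0.9491

n = 4, Σx = 753, Σy = 34.4, Σxy = 7701, Σx² = 201075, Σy² = 322.5
Sxx = Σx² − (Σx)²/n = 201075 − 141752.25 = 59322.75
Sxy = Σxy − (Σx)(Σy)/n = 7701 − 6475.8 = 1225.2
Syy = Σy² − (Σy)²/n = 322.5 − 295.84 = 26.66
R² = Sxy²/(Sxx·Syy) = (1225.2)²/(59322.75·26.66) = 0.949145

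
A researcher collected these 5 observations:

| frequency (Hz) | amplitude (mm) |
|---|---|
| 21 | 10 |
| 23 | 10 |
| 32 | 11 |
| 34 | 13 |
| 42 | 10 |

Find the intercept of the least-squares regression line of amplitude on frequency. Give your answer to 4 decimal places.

n = 5, Σx = 152, Σy = 54, Σxy = 1654, Σx² = 4914
Sxx = Σx² − (Σx)²/n = 4914 − 4620.8 = 293.2
Sxy = Σxy − (Σx)(Σy)/n = 1654 − 1641.6 = 12.4
b = Sxy/Sxx = 12.4/293.2 = 0.042292
a = ȳ − b·x̄ = 10.8 − 0.042292·30.4 = 9.514325

9.5143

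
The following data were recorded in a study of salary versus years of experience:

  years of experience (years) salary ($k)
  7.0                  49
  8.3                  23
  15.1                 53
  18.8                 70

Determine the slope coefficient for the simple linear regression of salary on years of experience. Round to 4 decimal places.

2.6725

n = 4, Σx = 49.2, Σy = 195, Σxy = 2650.2, Σx² = 699.34
Sxx = Σx² − (Σx)²/n = 699.34 − 605.16 = 94.18
Sxy = Σxy − (Σx)(Σy)/n = 2650.2 − 2398.5 = 251.7
b = Sxy/Sxx = 251.7/94.18 = 2.672542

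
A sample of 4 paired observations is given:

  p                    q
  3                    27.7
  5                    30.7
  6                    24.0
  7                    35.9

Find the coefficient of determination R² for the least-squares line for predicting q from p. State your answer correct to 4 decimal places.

0.1765

n = 4, Σx = 21, Σy = 118.3, Σxy = 631.9, Σx² = 119, Σy² = 3574.59
Sxx = Σx² − (Σx)²/n = 119 − 110.25 = 8.75
Sxy = Σxy − (Σx)(Σy)/n = 631.9 − 621.075 = 10.825
Syy = Σy² − (Σy)²/n = 3574.59 − 3498.7225 = 75.8675
R² = Sxy²/(Sxx·Syy) = (10.825)²/(8.75·75.8675) = 0.176519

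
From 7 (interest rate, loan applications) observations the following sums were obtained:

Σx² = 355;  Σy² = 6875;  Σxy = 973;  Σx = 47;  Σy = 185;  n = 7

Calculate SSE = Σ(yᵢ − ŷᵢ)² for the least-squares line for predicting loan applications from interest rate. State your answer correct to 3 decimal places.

Sxx = Σx² − (Σx)²/n = 355 − 315.571429 = 39.428571
Sxy = Σxy − (Σx)(Σy)/n = 973 − 1242.142857 = -269.142857
Syy = Σy² − (Σy)²/n = 6875 − 4889.285714 = 1985.714286
b = Sxy/Sxx = -269.142857/39.428571 = -6.826087
SSE = Syy − b·Sxy = 1985.714286 − (-6.826087)·(-269.142857) = 148.521739

148.522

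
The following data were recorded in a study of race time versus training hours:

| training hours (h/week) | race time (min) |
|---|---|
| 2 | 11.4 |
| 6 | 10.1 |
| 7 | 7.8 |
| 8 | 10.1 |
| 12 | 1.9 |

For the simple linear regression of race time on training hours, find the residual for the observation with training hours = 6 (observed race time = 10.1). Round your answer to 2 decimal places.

0.93

n = 5, Σx = 35, Σy = 41.3, Σxy = 241.6, Σx² = 297
Sxx = Σx² − (Σx)²/n = 297 − 245 = 52
Sxy = Σxy − (Σx)(Σy)/n = 241.6 − 289.1 = -47.5
b = Sxy/Sxx = -47.5/52 = -0.913462
a = ȳ − b·x̄ = 8.26 − (-0.913462)·7 = 14.654231
ŷ(6) = 14.654231 + (-0.913462)·6 = 9.173462
residual = y − ŷ = 10.1 − 9.173462 = 0.926538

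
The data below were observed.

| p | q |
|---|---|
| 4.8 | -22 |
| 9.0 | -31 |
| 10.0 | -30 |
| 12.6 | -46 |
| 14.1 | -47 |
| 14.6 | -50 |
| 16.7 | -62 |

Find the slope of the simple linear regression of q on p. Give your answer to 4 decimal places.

n = 7, Σx = 81.8, Σy = -288, Σxy = -3692.3, Σx² = 1053.66
Sxx = Σx² − (Σx)²/n = 1053.66 − 955.891429 = 97.768571
Sxy = Σxy − (Σx)(Σy)/n = -3692.3 − (-3365.485714) = -326.814286
b = Sxy/Sxx = -326.814286/97.768571 = -3.342734

-3.3427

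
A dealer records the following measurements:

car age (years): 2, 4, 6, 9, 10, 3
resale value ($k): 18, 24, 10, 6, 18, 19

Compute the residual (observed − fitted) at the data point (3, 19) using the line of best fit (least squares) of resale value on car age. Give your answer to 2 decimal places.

n = 6, Σx = 34, Σy = 95, Σxy = 483, Σx² = 246
Sxx = Σx² − (Σx)²/n = 246 − 192.666667 = 53.333333
Sxy = Σxy − (Σx)(Σy)/n = 483 − 538.333333 = -55.333333
b = Sxy/Sxx = -55.333333/53.333333 = -1.0375
a = ȳ − b·x̄ = 15.833333 − (-1.0375)·5.666667 = 21.7125
ŷ(3) = 21.7125 + (-1.0375)·3 = 18.6
residual = y − ŷ = 19 − 18.6 = 0.4

0.40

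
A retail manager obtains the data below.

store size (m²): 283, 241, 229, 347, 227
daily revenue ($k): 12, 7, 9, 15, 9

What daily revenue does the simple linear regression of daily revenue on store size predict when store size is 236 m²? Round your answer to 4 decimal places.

8.7228

n = 5, Σx = 1327, Σy = 52, Σxy = 14392, Σx² = 362549
Sxx = Σx² − (Σx)²/n = 362549 − 352185.8 = 10363.2
Sxy = Σxy − (Σx)(Σy)/n = 14392 − 13800.8 = 591.2
b = Sxy/Sxx = 591.2/10363.2 = 0.057048
a = ȳ − b·x̄ = 10.4 − 0.057048·265.4 = -4.740543
ŷ(236) = a + b·236 = -4.740543 + 0.057048·236 = 8.722788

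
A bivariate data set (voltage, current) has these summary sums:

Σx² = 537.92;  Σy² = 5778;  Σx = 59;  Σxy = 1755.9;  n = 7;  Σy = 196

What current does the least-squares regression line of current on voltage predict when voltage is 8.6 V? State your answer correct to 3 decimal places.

Sxx = Σx² − (Σx)²/n = 537.92 − 497.285714 = 40.634286
Sxy = Σxy − (Σx)(Σy)/n = 1755.9 − 1652 = 103.9
b = Sxy/Sxx = 103.9/40.634286 = 2.556954
a = ȳ − b·x̄ = 28 − 2.556954·8.428571 = 6.448530
ŷ(8.6) = a + b·8.6 = 6.448530 + 2.556954·8.6 = 28.438335

28.438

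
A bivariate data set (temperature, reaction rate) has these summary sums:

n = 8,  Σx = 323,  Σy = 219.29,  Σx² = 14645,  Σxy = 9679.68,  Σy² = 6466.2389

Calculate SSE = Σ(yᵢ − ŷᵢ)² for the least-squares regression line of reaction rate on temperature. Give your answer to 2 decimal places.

29.99

Sxx = Σx² − (Σx)²/n = 14645 − 13041.125 = 1603.875
Sxy = Σxy − (Σx)(Σy)/n = 9679.68 − 8853.83375 = 825.84625
Syy = Σy² − (Σy)²/n = 6466.2389 − 6011.013012 = 455.225887
b = Sxy/Sxx = 825.84625/1603.875 = 0.514907
SSE = Syy − b·Sxy = 455.225887 − 0.514907·825.84625 = 29.991983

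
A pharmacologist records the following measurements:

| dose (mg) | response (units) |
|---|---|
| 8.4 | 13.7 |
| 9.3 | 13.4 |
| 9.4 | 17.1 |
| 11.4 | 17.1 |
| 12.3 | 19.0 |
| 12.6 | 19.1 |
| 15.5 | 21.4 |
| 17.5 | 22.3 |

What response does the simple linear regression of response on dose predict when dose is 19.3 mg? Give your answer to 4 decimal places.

24.8317

n = 8, Σx = 96.4, Σy = 143.1, Σxy = 1791.69, Σx² = 1231.92
Sxx = Σx² − (Σx)²/n = 1231.92 − 1161.62 = 70.3
Sxy = Σxy − (Σx)(Σy)/n = 1791.69 − 1724.355 = 67.335
b = Sxy/Sxx = 67.335/70.3 = 0.957824
a = ȳ − b·x̄ = 17.8875 − 0.957824·12.05 = 6.345725
ŷ(19.3) = a + b·19.3 = 6.345725 + 0.957824·19.3 = 24.831721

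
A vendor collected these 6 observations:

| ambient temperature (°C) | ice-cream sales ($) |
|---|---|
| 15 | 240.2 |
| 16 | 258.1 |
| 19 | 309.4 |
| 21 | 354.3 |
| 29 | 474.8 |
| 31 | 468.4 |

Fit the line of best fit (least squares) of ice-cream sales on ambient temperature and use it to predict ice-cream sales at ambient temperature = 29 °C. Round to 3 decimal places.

458.528

n = 6, Σx = 131, Σy = 2105.2, Σxy = 49341.1, Σx² = 3085
Sxx = Σx² − (Σx)²/n = 3085 − 2860.166667 = 224.833333
Sxy = Σxy − (Σx)(Σy)/n = 49341.1 − 45963.533333 = 3377.566667
b = Sxy/Sxx = 3377.566667/224.833333 = 15.022535
a = ȳ − b·x̄ = 350.866667 − 15.022535·21.833333 = 22.874648
ŷ(29) = a + b·29 = 22.874648 + 15.022535·29 = 458.528169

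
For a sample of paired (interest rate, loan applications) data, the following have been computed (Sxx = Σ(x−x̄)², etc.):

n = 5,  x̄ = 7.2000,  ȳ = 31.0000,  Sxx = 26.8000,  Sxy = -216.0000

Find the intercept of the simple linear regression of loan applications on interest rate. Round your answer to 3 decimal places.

b = Sxy/Sxx = -216/26.8 = -8.059701
a = ȳ − b·x̄ = 31 − (-8.059701)·7.2 = 89.029851

89.030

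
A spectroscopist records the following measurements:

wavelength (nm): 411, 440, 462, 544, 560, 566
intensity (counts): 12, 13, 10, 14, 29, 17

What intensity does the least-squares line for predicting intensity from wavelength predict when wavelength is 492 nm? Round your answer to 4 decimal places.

15.4892

n = 6, Σx = 2983, Σy = 95, Σxy = 48750, Σx² = 1505857
Sxx = Σx² − (Σx)²/n = 1505857 − 1483048.166667 = 22808.833333
Sxy = Σxy − (Σx)(Σy)/n = 48750 − 47230.833333 = 1519.166667
b = Sxy/Sxx = 1519.166667/22808.833333 = 0.066604
a = ȳ − b·x̄ = 15.833333 − 0.066604·497.166667 = -17.280111
ŷ(492) = a + b·492 = -17.280111 + 0.066604·492 = 15.489211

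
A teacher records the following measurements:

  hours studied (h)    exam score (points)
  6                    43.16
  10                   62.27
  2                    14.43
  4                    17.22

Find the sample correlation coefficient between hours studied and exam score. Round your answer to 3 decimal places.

n = 4, Σx = 22, Σy = 137.08, Σxy = 979.4, Σx² = 156, Σy² = 6245.0918
Sxx = Σx² − (Σx)²/n = 156 − 121 = 35
Sxy = Σxy − (Σx)(Σy)/n = 979.4 − 753.94 = 225.46
Syy = Σy² − (Σy)²/n = 6245.0918 − 4697.7316 = 1547.3602
r = Sxy/√(Sxx·Syy) = 225.46/√(54157.607) = 225.46/232.717870 = 0.968813

0.969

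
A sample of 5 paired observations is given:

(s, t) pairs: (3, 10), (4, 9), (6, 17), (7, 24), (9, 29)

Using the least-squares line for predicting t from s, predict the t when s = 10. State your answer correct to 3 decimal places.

32.684

n = 5, Σx = 29, Σy = 89, Σxy = 597, Σx² = 191
Sxx = Σx² − (Σx)²/n = 191 − 168.2 = 22.8
Sxy = Σxy − (Σx)(Σy)/n = 597 − 516.2 = 80.8
b = Sxy/Sxx = 80.8/22.8 = 3.543860
a = ȳ − b·x̄ = 17.8 − 3.543860·5.8 = -2.754386
ŷ(10) = a + b·10 = -2.754386 + 3.543860·10 = 32.684211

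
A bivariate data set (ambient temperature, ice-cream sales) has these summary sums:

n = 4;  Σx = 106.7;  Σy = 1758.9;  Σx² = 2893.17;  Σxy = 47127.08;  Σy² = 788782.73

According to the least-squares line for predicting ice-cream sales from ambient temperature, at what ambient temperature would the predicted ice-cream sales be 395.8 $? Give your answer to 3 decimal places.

16.781

Sxx = Σx² − (Σx)²/n = 2893.17 − 2846.2225 = 46.9475
Sxy = Σxy − (Σx)(Σy)/n = 47127.08 − 46918.6575 = 208.4225
b = Sxy/Sxx = 208.4225/46.9475 = 4.439480
a = ȳ − b·x̄ = 439.725 − 4.439480·26.675 = 321.301864
Set a + b·x = 395.8: x = (395.8 − 321.301864) / 4.439480 = 16.780824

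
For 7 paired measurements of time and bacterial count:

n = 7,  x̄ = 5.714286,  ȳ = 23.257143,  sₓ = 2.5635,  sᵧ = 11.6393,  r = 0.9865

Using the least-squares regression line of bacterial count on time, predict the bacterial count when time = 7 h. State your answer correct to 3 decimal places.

29.016

b = r · sᵧ/sₓ = 0.9865 · 11.6393/2.5635 = 4.479099
a = ȳ − b·x̄ = 23.257143 − 4.479099·5.714286 = -2.337708
ŷ(7) = a + b·7 = -2.337708 + 4.479099·7 = 29.015983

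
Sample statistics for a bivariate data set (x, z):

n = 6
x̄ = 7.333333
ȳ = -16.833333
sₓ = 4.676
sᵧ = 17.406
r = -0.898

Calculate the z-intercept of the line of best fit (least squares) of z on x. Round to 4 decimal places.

b = r · sᵧ/sₓ = -0.898 · 17.406/4.676 = -3.342726
a = ȳ − b·x̄ = -16.833333 − (-3.342726)·7.333333 = 7.679992

7.6800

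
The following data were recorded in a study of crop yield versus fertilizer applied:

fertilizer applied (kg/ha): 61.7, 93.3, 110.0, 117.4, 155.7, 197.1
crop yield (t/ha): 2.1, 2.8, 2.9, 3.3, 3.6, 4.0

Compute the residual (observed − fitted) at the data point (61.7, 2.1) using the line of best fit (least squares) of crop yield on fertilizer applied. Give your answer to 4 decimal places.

n = 6, Σx = 735.2, Σy = 18.7, Σxy = 2446.15, Σx² = 101485.44
Sxx = Σx² − (Σx)²/n = 101485.44 − 90086.506667 = 11398.933333
Sxy = Σxy − (Σx)(Σy)/n = 2446.15 − 2291.373333 = 154.776667
b = Sxy/Sxx = 154.776667/11398.933333 = 0.013578
a = ȳ − b·x̄ = 3.116667 − 0.013578·122.533333 = 1.452888
ŷ(61.7) = 1.452888 + 0.013578·61.7 = 2.290661
residual = y − ŷ = 2.1 − 2.290661 = -0.190661

-0.1907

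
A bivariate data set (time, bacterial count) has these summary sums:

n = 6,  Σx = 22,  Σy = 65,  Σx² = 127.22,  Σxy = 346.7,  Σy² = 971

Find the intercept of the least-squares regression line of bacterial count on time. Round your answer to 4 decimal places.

2.2981

Sxx = Σx² − (Σx)²/n = 127.22 − 80.666667 = 46.553333
Sxy = Σxy − (Σx)(Σy)/n = 346.7 − 238.333333 = 108.366667
b = Sxy/Sxx = 108.366667/46.553333 = 2.327796
a = ȳ − b·x̄ = 10.833333 − 2.327796·3.666667 = 2.298081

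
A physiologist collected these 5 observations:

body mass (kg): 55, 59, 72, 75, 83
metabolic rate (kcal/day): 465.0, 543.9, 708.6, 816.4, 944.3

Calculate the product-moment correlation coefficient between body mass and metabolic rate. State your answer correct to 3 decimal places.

0.993

n = 5, Σx = 344, Σy = 3478.2, Σxy = 248291.2, Σx² = 24204, Σy² = 2572377.62
Sxx = Σx² − (Σx)²/n = 24204 − 23667.2 = 536.8
Sxy = Σxy − (Σx)(Σy)/n = 248291.2 − 239300.16 = 8991.04
Syy = Σy² − (Σy)²/n = 2572377.62 − 2419575.048 = 152802.572
r = Sxy/√(Sxx·Syy) = 8991.04/√(82024420.6496) = 8991.04/9056.733443 = 0.992746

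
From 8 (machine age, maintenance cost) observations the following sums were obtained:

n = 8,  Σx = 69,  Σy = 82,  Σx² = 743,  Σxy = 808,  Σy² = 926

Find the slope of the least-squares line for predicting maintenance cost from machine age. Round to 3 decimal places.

Sxx = Σx² − (Σx)²/n = 743 − 595.125 = 147.875
Sxy = Σxy − (Σx)(Σy)/n = 808 − 707.25 = 100.75
b = Sxy/Sxx = 100.75/147.875 = 0.681319

0.681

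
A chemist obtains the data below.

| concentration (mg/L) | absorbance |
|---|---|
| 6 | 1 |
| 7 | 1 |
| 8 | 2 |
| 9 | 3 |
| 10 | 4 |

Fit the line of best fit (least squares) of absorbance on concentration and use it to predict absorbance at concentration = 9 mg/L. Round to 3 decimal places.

3.000

n = 5, Σx = 40, Σy = 11, Σxy = 96, Σx² = 330
Sxx = Σx² − (Σx)²/n = 330 − 320 = 10
Sxy = Σxy − (Σx)(Σy)/n = 96 − 88 = 8
b = Sxy/Sxx = 8/10 = 0.8
a = ȳ − b·x̄ = 2.2 − 0.8·8 = -4.2
ŷ(9) = a + b·9 = -4.2 + 0.8·9 = 3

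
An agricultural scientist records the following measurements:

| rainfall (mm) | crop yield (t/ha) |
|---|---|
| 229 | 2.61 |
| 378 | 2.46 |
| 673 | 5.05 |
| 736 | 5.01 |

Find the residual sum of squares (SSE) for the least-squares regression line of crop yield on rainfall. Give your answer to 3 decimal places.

0.623

n = 4, Σx = 2016, Σy = 15.13, Σxy = 8613.58, Σx² = 1189950, Σy² = 63.4663
Sxx = Σx² − (Σx)²/n = 1189950 − 1016064 = 173886
Sxy = Σxy − (Σx)(Σy)/n = 8613.58 − 7625.52 = 988.06
Syy = Σy² − (Σy)²/n = 63.4663 − 57.229225 = 6.237075
b = Sxy/Sxx = 988.06/173886 = 0.005682
SSE = Syy − b·Sxy = 6.237075 − 0.005682·988.06 = 0.622692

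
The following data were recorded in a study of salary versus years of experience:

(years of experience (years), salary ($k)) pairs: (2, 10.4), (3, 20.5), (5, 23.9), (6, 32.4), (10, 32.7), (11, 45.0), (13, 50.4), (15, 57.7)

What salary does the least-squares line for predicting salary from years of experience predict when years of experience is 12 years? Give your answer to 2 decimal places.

46.67

n = 8, Σx = 65, Σy = 273, Σxy = 2738.9, Σx² = 689
Sxx = Σx² − (Σx)²/n = 689 − 528.125 = 160.875
Sxy = Σxy − (Σx)(Σy)/n = 2738.9 − 2218.125 = 520.775
b = Sxy/Sxx = 520.775/160.875 = 3.237141
a = ȳ − b·x̄ = 34.125 − 3.237141·8.125 = 7.823232
ŷ(12) = a + b·12 = 7.823232 + 3.237141·12 = 46.668920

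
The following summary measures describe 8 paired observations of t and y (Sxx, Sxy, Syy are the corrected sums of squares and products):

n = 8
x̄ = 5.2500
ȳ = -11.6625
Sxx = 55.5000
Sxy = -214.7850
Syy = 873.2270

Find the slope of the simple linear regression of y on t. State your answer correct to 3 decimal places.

-3.870

b = Sxy/Sxx = -214.785/55.5 = -3.87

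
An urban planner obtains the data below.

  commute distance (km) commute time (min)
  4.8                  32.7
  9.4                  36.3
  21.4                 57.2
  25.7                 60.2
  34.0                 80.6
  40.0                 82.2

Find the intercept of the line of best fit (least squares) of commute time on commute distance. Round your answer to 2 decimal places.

n = 6, Σx = 135.3, Σy = 349.2, Σxy = 9297.8, Σx² = 3985.85
Sxx = Σx² − (Σx)²/n = 3985.85 − 3051.015 = 934.835
Sxy = Σxy − (Σx)(Σy)/n = 9297.8 − 7874.46 = 1423.34
b = Sxy/Sxx = 1423.34/934.835 = 1.522557
a = ȳ − b·x̄ = 58.2 − 1.522557·22.55 = 23.866329

23.87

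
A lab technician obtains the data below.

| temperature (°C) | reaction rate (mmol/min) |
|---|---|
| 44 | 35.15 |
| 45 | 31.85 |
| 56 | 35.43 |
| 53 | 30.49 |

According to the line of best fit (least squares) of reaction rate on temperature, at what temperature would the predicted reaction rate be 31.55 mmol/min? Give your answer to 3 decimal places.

-440.500

n = 4, Σx = 198, Σy = 132.92, Σxy = 6579.9, Σx² = 9906
Sxx = Σx² − (Σx)²/n = 9906 − 9801 = 105
Sxy = Σxy − (Σx)(Σy)/n = 6579.9 − 6579.54 = 0.36
b = Sxy/Sxx = 0.36/105 = 0.003429
a = ȳ − b·x̄ = 33.23 − 0.003429·49.5 = 33.060286
Set a + b·x = 31.55: x = (31.55 − 33.060286) / 0.003429 = -440.5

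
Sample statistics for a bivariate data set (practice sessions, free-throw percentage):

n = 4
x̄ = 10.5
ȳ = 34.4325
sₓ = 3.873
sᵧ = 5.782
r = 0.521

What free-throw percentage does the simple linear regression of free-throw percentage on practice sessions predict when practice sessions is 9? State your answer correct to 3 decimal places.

b = r · sᵧ/sₓ = 0.521 · 5.782/3.873 = 0.777801
a = ȳ − b·x̄ = 34.4325 − 0.777801·10.5 = 26.265593
ŷ(9) = a + b·9 = 26.265593 + 0.777801·9 = 33.265799

33.266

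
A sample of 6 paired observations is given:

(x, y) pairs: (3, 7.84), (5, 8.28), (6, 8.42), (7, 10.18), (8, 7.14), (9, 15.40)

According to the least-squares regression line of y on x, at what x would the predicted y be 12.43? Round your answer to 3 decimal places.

9.740

n = 6, Σx = 38, Σy = 57.26, Σxy = 382.42, Σx² = 264
Sxx = Σx² − (Σx)²/n = 264 − 240.666667 = 23.333333
Sxy = Σxy − (Σx)(Σy)/n = 382.42 − 362.646667 = 19.773333
b = Sxy/Sxx = 19.773333/23.333333 = 0.847429
a = ȳ − b·x̄ = 9.543333 − 0.847429·6.333333 = 4.176286
Set a + b·x = 12.43: x = (12.43 − 4.176286) / 0.847429 = 9.739717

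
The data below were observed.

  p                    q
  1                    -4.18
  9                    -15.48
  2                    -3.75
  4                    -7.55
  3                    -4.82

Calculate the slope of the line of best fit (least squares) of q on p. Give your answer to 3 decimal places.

n = 5, Σx = 19, Σy = -35.78, Σxy = -195.66, Σx² = 111
Sxx = Σx² − (Σx)²/n = 111 − 72.2 = 38.8
Sxy = Σxy − (Σx)(Σy)/n = -195.66 − (-135.964) = -59.696
b = Sxy/Sxx = -59.696/38.8 = -1.538557

-1.539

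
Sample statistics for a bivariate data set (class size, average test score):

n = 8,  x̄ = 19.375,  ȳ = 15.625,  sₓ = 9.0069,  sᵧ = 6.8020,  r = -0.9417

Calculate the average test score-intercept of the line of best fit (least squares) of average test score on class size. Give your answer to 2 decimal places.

b = r · sᵧ/sₓ = -0.9417 · 6.802/9.0069 = -0.711171
a = ȳ − b·x̄ = 15.625 − (-0.711171)·19.375 = 29.403932

29.40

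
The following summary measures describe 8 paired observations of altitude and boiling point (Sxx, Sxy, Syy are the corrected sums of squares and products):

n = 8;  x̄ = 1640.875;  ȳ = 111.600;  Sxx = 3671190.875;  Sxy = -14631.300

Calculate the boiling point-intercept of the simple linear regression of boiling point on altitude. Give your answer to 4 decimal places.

b = Sxy/Sxx = -14631.3/3671190.875 = -0.003985
a = ȳ − b·x̄ = 111.6 − (-0.003985)·1640.875 = 118.139604

118.1396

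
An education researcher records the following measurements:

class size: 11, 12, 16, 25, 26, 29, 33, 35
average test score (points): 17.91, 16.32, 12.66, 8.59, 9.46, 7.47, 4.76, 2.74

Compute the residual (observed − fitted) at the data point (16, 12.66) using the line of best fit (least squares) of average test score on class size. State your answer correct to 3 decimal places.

n = 8, Σx = 187, Σy = 79.91, Σxy = 1525.73, Σx² = 4977
Sxx = Σx² − (Σx)²/n = 4977 − 4371.125 = 605.875
Sxy = Σxy − (Σx)(Σy)/n = 1525.73 − 1867.89625 = -342.16625
b = Sxy/Sxx = -342.16625/605.875 = -0.564747
a = ȳ − b·x̄ = 9.98875 − (-0.564747)·23.375 = 23.189717
ŷ(16) = 23.189717 + (-0.564747)·16 = 14.153761
residual = y − ŷ = 12.66 − 14.153761 = -1.493761

-1.494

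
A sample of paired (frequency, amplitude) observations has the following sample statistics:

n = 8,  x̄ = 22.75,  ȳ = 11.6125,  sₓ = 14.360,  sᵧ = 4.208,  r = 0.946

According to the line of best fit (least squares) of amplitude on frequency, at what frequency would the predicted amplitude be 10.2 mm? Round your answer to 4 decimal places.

b = r · sᵧ/sₓ = 0.946 · 4.208/14.36 = 0.277212
a = ȳ − b·x̄ = 11.6125 − 0.277212·22.75 = 5.305921
Set a + b·x = 10.2: x = (10.2 − 5.305921) / 0.277212 = 17.654626

17.6546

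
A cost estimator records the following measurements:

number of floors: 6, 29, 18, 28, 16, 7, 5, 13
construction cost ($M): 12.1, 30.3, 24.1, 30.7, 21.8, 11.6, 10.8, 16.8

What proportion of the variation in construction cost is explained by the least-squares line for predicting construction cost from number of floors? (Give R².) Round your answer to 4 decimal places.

n = 8, Σx = 122, Σy = 158.2, Σxy = 2947.1, Σx² = 2484, Σy² = 3596.48
Sxx = Σx² − (Σx)²/n = 2484 − 1860.5 = 623.5
Sxy = Σxy − (Σx)(Σy)/n = 2947.1 − 2412.55 = 534.55
Syy = Σy² − (Σy)²/n = 3596.48 − 3128.405 = 468.075
R² = Sxy²/(Sxx·Syy) = (534.55)²/(623.5·468.075) = 0.979095

0.9791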